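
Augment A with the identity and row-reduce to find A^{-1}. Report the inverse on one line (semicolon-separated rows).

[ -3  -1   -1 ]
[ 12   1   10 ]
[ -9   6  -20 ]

Gauss-Jordan on [A | I]:
R1 <- (1/-3)*R1:  [    1   1/3   1/3  |  -1/3     0     0 ]
R2 <- R2 - (12)*R1:  [  0  -3   6  |   4   1   0 ]
R3 <- R3 - (-9)*R1:  [   0    9  -17  |   -3    0    1 ]
R2 <- (1/-3)*R2:  [    0     1    -2  |  -4/3  -1/3     0 ]
R1 <- R1 - (1/3)*R2:  [   1    0    1  |  1/9  1/9    0 ]
R3 <- R3 - (9)*R2:  [ 0  0  1  |  9  3  1 ]
R1 <- R1 - (1)*R3:  [     1      0      0  |  -80/9  -26/9     -1 ]
R2 <- R2 - (-2)*R3:  [    0     1     0  |  50/3  17/3     2 ]
Right block of [I | A^{-1}] is the inverse:
[ -80/9  -26/9  -1 ]
[  50/3   17/3   2 ]
[     9      3   1 ]

inverse = [-80/9 -26/9 -1; 50/3 17/3 2; 9 3 1]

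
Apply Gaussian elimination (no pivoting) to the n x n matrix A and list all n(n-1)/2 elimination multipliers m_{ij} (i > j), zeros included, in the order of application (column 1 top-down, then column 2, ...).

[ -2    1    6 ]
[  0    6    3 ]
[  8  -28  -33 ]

multipliers: 0, -4, -4

Forward elimination:
R2: entry in column 1 is already 0 -> m_{21} = 0 (no row operation needed)
R3 <- R3 - (-4)*R1:  [   0  -24   -9 ]
R3 <- R3 - (-4)*R2:  [ 0  0  3 ]
Multipliers (in order of application): m_{21} = 0, m_{31} = -4, m_{32} = -4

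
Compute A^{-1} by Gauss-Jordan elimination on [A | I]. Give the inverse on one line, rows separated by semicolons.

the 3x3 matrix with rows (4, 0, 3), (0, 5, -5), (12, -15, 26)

Gauss-Jordan on [A | I]:
R1 <- (1/4)*R1:  [   1    0  3/4  |  1/4    0    0 ]
R3 <- R3 - (12)*R1:  [   0  -15   17  |   -3    0    1 ]
R2 <- (1/5)*R2:  [   0    1   -1  |    0  1/5    0 ]
R3 <- R3 - (-15)*R2:  [  0   0   2  |  -3   3   1 ]
R3 <- (1/2)*R3:  [    0     0     1  |  -3/2   3/2   1/2 ]
R1 <- R1 - (3/4)*R3:  [    1     0     0  |  11/8  -9/8  -3/8 ]
R2 <- R2 - (-1)*R3:  [     0      1      0  |   -3/2  17/10    1/2 ]
Right block of [I | A^{-1}] is the inverse:
[ 11/8   -9/8  -3/8 ]
[ -3/2  17/10   1/2 ]
[ -3/2    3/2   1/2 ]

inverse = [11/8 -9/8 -3/8; -3/2 17/10 1/2; -3/2 3/2 1/2]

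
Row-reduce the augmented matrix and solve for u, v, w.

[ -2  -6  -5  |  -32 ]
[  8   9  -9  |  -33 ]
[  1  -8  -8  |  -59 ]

Forward elimination on [A|b]:
R2 <- R2 - (-4)*R1:  [    0   -15   -29  -161 ]
R3 <- R3 - (-1/2)*R1:  [     0    -11  -21/2    -75 ]
R3 <- R3 - (11/15)*R2:  [      0       0  323/30  646/15 ]
Row echelon form:
[ -2   -6      -5  |     -32 ]
[  0  -15     -29  |    -161 ]
[  0    0  323/30  |  646/15 ]
Back-substitution:
w = (646/15) / (323/30) = 4
v = (-161 - (-29)*(4)) / -15 = 3
u = (-32 - (-6)*(3) - (-5)*(4)) / -2 = -3

(-3, 3, 4)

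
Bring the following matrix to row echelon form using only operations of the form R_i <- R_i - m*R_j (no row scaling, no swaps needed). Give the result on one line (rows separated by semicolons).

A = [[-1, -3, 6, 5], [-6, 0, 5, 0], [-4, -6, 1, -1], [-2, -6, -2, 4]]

Forward elimination:
R2 <- R2 - (6)*R1:  [   0   18  -31  -30 ]
R3 <- R3 - (4)*R1:  [   0    6  -23  -21 ]
R4 <- R4 - (2)*R1:  [   0    0  -14   -6 ]
R3 <- R3 - (1/3)*R2:  [     0      0  -38/3    -11 ]
R4 <- R4 - (21/19)*R3:  [      0       0       0  117/19 ]
Row echelon form:
[ -1  -3      6       5 ]
[  0  18    -31     -30 ]
[  0   0  -38/3     -11 ]
[  0   0      0  117/19 ]

REF = [-1 -3 6 5; 0 18 -31 -30; 0 0 -38/3 -11; 0 0 0 117/19]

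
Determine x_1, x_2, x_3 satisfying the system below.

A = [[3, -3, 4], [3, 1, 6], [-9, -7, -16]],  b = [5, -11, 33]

(5, -2, -4)

Forward elimination on [A|b]:
R2 <- R2 - (1)*R1:  [   0    4    2  -16 ]
R3 <- R3 - (-3)*R1:  [   0  -16   -4   48 ]
R3 <- R3 - (-4)*R2:  [   0    0    4  -16 ]
Row echelon form:
[ 3  -3  4  |    5 ]
[ 0   4  2  |  -16 ]
[ 0   0  4  |  -16 ]
Back-substitution:
x_3 = (-16) / 4 = -4
x_2 = (-16 - (2)*(-4)) / 4 = -2
x_1 = (5 - (-3)*(-2) - (4)*(-4)) / 3 = 5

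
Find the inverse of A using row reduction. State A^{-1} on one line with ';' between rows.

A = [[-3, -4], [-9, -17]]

inverse = [-17/15 4/15; 3/5 -1/5]

Gauss-Jordan on [A | I]:
R1 <- (1/-3)*R1:  [    1   4/3  |  -1/3     0 ]
R2 <- R2 - (-9)*R1:  [  0  -5  |  -3   1 ]
R2 <- (1/-5)*R2:  [    0     1  |   3/5  -1/5 ]
R1 <- R1 - (4/3)*R2:  [      1       0  |  -17/15    4/15 ]
Right block of [I | A^{-1}] is the inverse:
[ -17/15  4/15 ]
[    3/5  -1/5 ]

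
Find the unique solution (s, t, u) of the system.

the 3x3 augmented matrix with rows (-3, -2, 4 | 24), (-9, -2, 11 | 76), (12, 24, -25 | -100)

Forward elimination on [A|b]:
R2 <- R2 - (3)*R1:  [  0   4  -1   4 ]
R3 <- R3 - (-4)*R1:  [  0  16  -9  -4 ]
R3 <- R3 - (4)*R2:  [   0    0   -5  -20 ]
Row echelon form:
[ -3  -2   4  |   24 ]
[  0   4  -1  |    4 ]
[  0   0  -5  |  -20 ]
Back-substitution:
u = (-20) / -5 = 4
t = (4 - (-1)*(4)) / 4 = 2
s = (24 - (-2)*(2) - (4)*(4)) / -3 = -4

(-4, 2, 4)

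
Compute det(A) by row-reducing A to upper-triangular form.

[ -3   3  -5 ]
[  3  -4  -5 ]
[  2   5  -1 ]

det(A) = -223

Forward elimination:
R2 <- R2 - (-1)*R1:  [   0   -1  -10 ]
R3 <- R3 - (-2/3)*R1:  [     0      7  -13/3 ]
R3 <- R3 - (-7)*R2:  [      0       0  -223/3 ]
Upper-triangular form:
[ -3   3      -5 ]
[  0  -1     -10 ]
[  0   0  -223/3 ]
det(A) = (-1)^0 * (-3) * (-1) * (-223/3) = -223  (0 row swaps -> sign +1)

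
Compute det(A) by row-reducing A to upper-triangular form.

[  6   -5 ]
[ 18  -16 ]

det(A) = -6

Forward elimination:
R2 <- R2 - (3)*R1:  [  0  -1 ]
Upper-triangular form:
[ 6  -5 ]
[ 0  -1 ]
det(A) = (-1)^0 * (6) * (-1) = -6  (0 row swaps -> sign +1)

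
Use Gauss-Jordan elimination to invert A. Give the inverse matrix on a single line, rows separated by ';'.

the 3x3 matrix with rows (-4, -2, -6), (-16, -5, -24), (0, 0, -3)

inverse = [5/12 -1/6 1/2; -4/3 1/3 0; 0 0 -1/3]

Gauss-Jordan on [A | I]:
R1 <- (1/-4)*R1:  [    1   1/2   3/2  |  -1/4     0     0 ]
R2 <- R2 - (-16)*R1:  [  0   3   0  |  -4   1   0 ]
R2 <- (1/3)*R2:  [    0     1     0  |  -4/3   1/3     0 ]
R1 <- R1 - (1/2)*R2:  [    1     0   3/2  |  5/12  -1/6     0 ]
R3 <- (1/-3)*R3:  [    0     0     1  |     0     0  -1/3 ]
R1 <- R1 - (3/2)*R3:  [    1     0     0  |  5/12  -1/6   1/2 ]
Right block of [I | A^{-1}] is the inverse:
[ 5/12  -1/6   1/2 ]
[ -4/3   1/3     0 ]
[    0     0  -1/3 ]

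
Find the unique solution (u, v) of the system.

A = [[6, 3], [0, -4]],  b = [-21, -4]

(-4, 1)

Forward elimination on [A|b]:
Row echelon form:
[ 6   3  |  -21 ]
[ 0  -4  |   -4 ]
Back-substitution:
v = (-4) / -4 = 1
u = (-21 - (3)*(1)) / 6 = -4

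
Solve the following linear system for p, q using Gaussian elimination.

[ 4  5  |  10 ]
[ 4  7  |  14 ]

(0, 2)

Forward elimination on [A|b]:
R2 <- R2 - (1)*R1:  [ 0  2  4 ]
Row echelon form:
[ 4  5  |  10 ]
[ 0  2  |   4 ]
Back-substitution:
q = (4) / 2 = 2
p = (10 - (5)*(2)) / 4 = 0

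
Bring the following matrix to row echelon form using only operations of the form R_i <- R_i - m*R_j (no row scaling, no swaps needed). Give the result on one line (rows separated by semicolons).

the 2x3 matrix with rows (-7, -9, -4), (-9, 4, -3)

REF = [-7 -9 -4; 0 109/7 15/7]

Forward elimination:
R2 <- R2 - (9/7)*R1:  [     0  109/7   15/7 ]
Row echelon form:
[ -7     -9    -4 ]
[  0  109/7  15/7 ]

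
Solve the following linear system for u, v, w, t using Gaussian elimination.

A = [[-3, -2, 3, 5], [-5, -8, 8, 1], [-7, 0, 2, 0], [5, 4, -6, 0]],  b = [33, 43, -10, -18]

(2, -4, 2, 5)

Forward elimination on [A|b]:
R2 <- R2 - (5/3)*R1:  [     0  -14/3      3  -22/3    -12 ]
R3 <- R3 - (7/3)*R1:  [     0   14/3     -5  -35/3    -87 ]
R4 <- R4 - (-5/3)*R1:  [    0   2/3    -1  25/3    37 ]
R3 <- R3 - (-1)*R2:  [   0    0   -2  -19  -99 ]
R4 <- R4 - (-1/7)*R2:  [     0      0   -4/7   51/7  247/7 ]
R4 <- R4 - (2/7)*R3:  [     0      0      0   89/7  445/7 ]
Row echelon form:
[ -3     -2   3      5  |     33 ]
[  0  -14/3   3  -22/3  |    -12 ]
[  0      0  -2    -19  |    -99 ]
[  0      0   0   89/7  |  445/7 ]
Back-substitution:
t = (445/7) / (89/7) = 5
w = (-99 - (-19)*(5)) / -2 = 2
v = (-12 - (3)*(2) - (-22/3)*(5)) / (-14/3) = -4
u = (33 - (-2)*(-4) - (3)*(2) - (5)*(5)) / -3 = 2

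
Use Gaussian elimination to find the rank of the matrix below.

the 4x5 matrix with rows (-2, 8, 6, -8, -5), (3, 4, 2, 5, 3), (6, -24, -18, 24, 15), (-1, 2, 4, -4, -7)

rank(A) = 3

Row reduction:
R2 <- R2 - (-3/2)*R1:  [    0    16    11    -7  -9/2 ]
R3 <- R3 - (-3)*R1:  [ 0  0  0  0  0 ]
R4 <- R4 - (1/2)*R1:  [    0    -2     1     0  -9/2 ]
R4 <- R4 - (-1/8)*R2:  [      0       0    19/8    -7/8  -81/16 ]
R3 <-> R4   (pivot in column 3 was zero)
[ -2   8     6    -8      -5 ]
[  0  16    11    -7    -9/2 ]
[  0   0  19/8  -7/8  -81/16 ]
[  0   0     0     0       0 ]
Row echelon form:
[ -2   8     6    -8      -5 ]
[  0  16    11    -7    -9/2 ]
[  0   0  19/8  -7/8  -81/16 ]
[  0   0     0     0       0 ]
Nonzero rows / pivot columns: 3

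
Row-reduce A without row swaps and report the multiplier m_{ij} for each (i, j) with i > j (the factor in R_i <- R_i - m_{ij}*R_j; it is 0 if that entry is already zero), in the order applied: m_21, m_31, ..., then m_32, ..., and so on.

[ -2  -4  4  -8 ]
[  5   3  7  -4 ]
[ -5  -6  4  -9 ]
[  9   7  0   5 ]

multipliers: -5/2, 5/2, -9/2, -4/7, 11/7, -61/26

Forward elimination:
R2 <- R2 - (-5/2)*R1:  [   0   -7   17  -24 ]
R3 <- R3 - (5/2)*R1:  [  0   4  -6  11 ]
R4 <- R4 - (-9/2)*R1:  [   0  -11   18  -31 ]
R3 <- R3 - (-4/7)*R2:  [     0      0   26/7  -19/7 ]
R4 <- R4 - (11/7)*R2:  [     0      0  -61/7   47/7 ]
R4 <- R4 - (-61/26)*R3:  [    0     0     0  9/26 ]
Multipliers (in order of application): m_{21} = -5/2, m_{31} = 5/2, m_{41} = -9/2, m_{32} = -4/7, m_{42} = 11/7, m_{43} = -61/26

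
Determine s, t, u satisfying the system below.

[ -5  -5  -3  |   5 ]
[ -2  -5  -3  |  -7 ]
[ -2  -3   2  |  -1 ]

(-4, 3, 0)

Forward elimination on [A|b]:
R2 <- R2 - (2/5)*R1:  [    0    -3  -9/5    -9 ]
R3 <- R3 - (2/5)*R1:  [    0    -1  16/5    -3 ]
R3 <- R3 - (1/3)*R2:  [    0     0  19/5     0 ]
Row echelon form:
[ -5  -5    -3  |   5 ]
[  0  -3  -9/5  |  -9 ]
[  0   0  19/5  |   0 ]
Back-substitution:
u = (0) / (19/5) = 0
t = (-9 - (-9/5)*(0)) / -3 = 3
s = (5 - (-5)*(3) - (-3)*(0)) / -5 = -4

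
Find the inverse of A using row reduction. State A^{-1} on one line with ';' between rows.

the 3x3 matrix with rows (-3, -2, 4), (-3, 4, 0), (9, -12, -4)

inverse = [-2/9 -7/9 -2/9; -1/6 -1/3 -1/6; 0 -3/4 -1/4]

Gauss-Jordan on [A | I]:
R1 <- (1/-3)*R1:  [    1   2/3  -4/3  |  -1/3     0     0 ]
R2 <- R2 - (-3)*R1:  [  0   6  -4  |  -1   1   0 ]
R3 <- R3 - (9)*R1:  [   0  -18    8  |    3    0    1 ]
R2 <- (1/6)*R2:  [    0     1  -2/3  |  -1/6   1/6     0 ]
R1 <- R1 - (2/3)*R2:  [    1     0  -8/9  |  -2/9  -1/9     0 ]
R3 <- R3 - (-18)*R2:  [  0   0  -4  |   0   3   1 ]
R3 <- (1/-4)*R3:  [    0     0     1  |     0  -3/4  -1/4 ]
R1 <- R1 - (-8/9)*R3:  [    1     0     0  |  -2/9  -7/9  -2/9 ]
R2 <- R2 - (-2/3)*R3:  [    0     1     0  |  -1/6  -1/3  -1/6 ]
Right block of [I | A^{-1}] is the inverse:
[ -2/9  -7/9  -2/9 ]
[ -1/6  -1/3  -1/6 ]
[    0  -3/4  -1/4 ]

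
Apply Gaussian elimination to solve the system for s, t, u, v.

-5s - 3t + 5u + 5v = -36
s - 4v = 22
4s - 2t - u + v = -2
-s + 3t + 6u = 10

(2, 2, 1, -5)

Forward elimination on [A|b]:
R2 <- R2 - (-1/5)*R1:  [    0  -3/5     1    -3  74/5 ]
R3 <- R3 - (-4/5)*R1:  [      0   -22/5       3       5  -154/5 ]
R4 <- R4 - (1/5)*R1:  [    0  18/5     5    -1  86/5 ]
R3 <- R3 - (22/3)*R2:  [      0       0   -13/3      27  -418/3 ]
R4 <- R4 - (-6)*R2:  [   0    0   11  -19  106 ]
R4 <- R4 - (-33/13)*R3:  [        0         0         0    644/13  -3220/13 ]
Row echelon form:
[ -5    -3      5       5  |       -36 ]
[  0  -3/5      1      -3  |      74/5 ]
[  0     0  -13/3      27  |    -418/3 ]
[  0     0      0  644/13  |  -3220/13 ]
Back-substitution:
v = (-3220/13) / (644/13) = -5
u = (-418/3 - (27)*(-5)) / (-13/3) = 1
t = (74/5 - (1)*(1) - (-3)*(-5)) / (-3/5) = 2
s = (-36 - (-3)*(2) - (5)*(1) - (5)*(-5)) / -5 = 2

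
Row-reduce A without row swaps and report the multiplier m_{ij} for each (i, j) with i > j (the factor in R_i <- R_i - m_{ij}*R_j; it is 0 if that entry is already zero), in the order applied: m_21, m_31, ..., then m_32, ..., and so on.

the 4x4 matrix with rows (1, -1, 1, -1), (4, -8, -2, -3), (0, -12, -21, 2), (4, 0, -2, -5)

multipliers: 4, 0, 4, 3, -1, 4

Forward elimination:
R2 <- R2 - (4)*R1:  [  0  -4  -6   1 ]
R3: entry in column 1 is already 0 -> m_{31} = 0 (no row operation needed)
R4 <- R4 - (4)*R1:  [  0   4  -6  -1 ]
R3 <- R3 - (3)*R2:  [  0   0  -3  -1 ]
R4 <- R4 - (-1)*R2:  [   0    0  -12    0 ]
R4 <- R4 - (4)*R3:  [ 0  0  0  4 ]
Multipliers (in order of application): m_{21} = 4, m_{31} = 0, m_{41} = 4, m_{32} = 3, m_{42} = -1, m_{43} = 4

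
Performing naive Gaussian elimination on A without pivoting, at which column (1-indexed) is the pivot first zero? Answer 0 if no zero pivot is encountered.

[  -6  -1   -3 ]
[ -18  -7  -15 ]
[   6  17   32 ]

Naive forward elimination:
R2 <- R2 - (3)*R1:  [  0  -4  -6 ]
R3 <- R3 - (-1)*R1:  [  0  16  29 ]
R3 <- R3 - (-4)*R2:  [ 0  0  5 ]
All pivots nonzero; naive elimination completes without hitting a zero pivot.

first zero-pivot column = 0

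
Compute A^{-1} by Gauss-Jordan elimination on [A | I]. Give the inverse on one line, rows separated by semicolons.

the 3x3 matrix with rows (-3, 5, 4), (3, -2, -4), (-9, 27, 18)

Gauss-Jordan on [A | I]:
R1 <- (1/-3)*R1:  [    1  -5/3  -4/3  |  -1/3     0     0 ]
R2 <- R2 - (3)*R1:  [ 0  3  0  |  1  1  0 ]
R3 <- R3 - (-9)*R1:  [  0  12   6  |  -3   0   1 ]
R2 <- (1/3)*R2:  [   0    1    0  |  1/3  1/3    0 ]
R1 <- R1 - (-5/3)*R2:  [    1     0  -4/3  |   2/9   5/9     0 ]
R3 <- R3 - (12)*R2:  [  0   0   6  |  -7  -4   1 ]
R3 <- (1/6)*R3:  [    0     0     1  |  -7/6  -2/3   1/6 ]
R1 <- R1 - (-4/3)*R3:  [    1     0     0  |  -4/3  -1/3   2/9 ]
Right block of [I | A^{-1}] is the inverse:
[ -4/3  -1/3  2/9 ]
[  1/3   1/3    0 ]
[ -7/6  -2/3  1/6 ]

inverse = [-4/3 -1/3 2/9; 1/3 1/3 0; -7/6 -2/3 1/6]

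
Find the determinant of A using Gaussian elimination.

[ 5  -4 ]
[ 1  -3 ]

Forward elimination:
R2 <- R2 - (1/5)*R1:  [     0  -11/5 ]
Upper-triangular form:
[ 5     -4 ]
[ 0  -11/5 ]
det(A) = (-1)^0 * (5) * (-11/5) = -11  (0 row swaps -> sign +1)

det(A) = -11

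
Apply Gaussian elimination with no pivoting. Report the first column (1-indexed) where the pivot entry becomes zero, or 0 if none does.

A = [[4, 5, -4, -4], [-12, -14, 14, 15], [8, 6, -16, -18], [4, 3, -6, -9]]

first zero-pivot column = 3

Naive forward elimination:
R2 <- R2 - (-3)*R1:  [ 0  1  2  3 ]
R3 <- R3 - (2)*R1:  [   0   -4   -8  -10 ]
R4 <- R4 - (1)*R1:  [  0  -2  -2  -5 ]
R3 <- R3 - (-4)*R2:  [ 0  0  0  2 ]
R4 <- R4 - (-2)*R2:  [ 0  0  2  1 ]
Matrix at this point:
[ 4  5  -4  -4 ]
[ 0  1   2   3 ]
[ 0  0   0   2 ]
[ 0  0   2   1 ]
Pivot entry (3,3) is zero but row 4 has 2 in column 3 -> naive elimination stops; a row interchange (e.g. R3 <-> R4) would be required here.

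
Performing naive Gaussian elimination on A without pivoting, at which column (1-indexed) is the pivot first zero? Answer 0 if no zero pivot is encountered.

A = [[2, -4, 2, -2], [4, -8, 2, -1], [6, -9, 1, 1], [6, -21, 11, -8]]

first zero-pivot column = 2

Naive forward elimination:
R2 <- R2 - (2)*R1:  [  0   0  -2   3 ]
R3 <- R3 - (3)*R1:  [  0   3  -5   7 ]
R4 <- R4 - (3)*R1:  [  0  -9   5  -2 ]
Matrix at this point:
[ 2  -4   2  -2 ]
[ 0   0  -2   3 ]
[ 0   3  -5   7 ]
[ 0  -9   5  -2 ]
Pivot entry (2,2) is zero but row 3 has 3 in column 2 -> naive elimination stops; a row interchange (e.g. R2 <-> R3) would be required here.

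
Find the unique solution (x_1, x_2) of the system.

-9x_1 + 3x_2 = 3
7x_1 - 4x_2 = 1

Forward elimination on [A|b]:
R2 <- R2 - (-7/9)*R1:  [    0  -5/3  10/3 ]
Row echelon form:
[ -9     3  |     3 ]
[  0  -5/3  |  10/3 ]
Back-substitution:
x_2 = (10/3) / (-5/3) = -2
x_1 = (3 - (3)*(-2)) / -9 = -1

(-1, -2)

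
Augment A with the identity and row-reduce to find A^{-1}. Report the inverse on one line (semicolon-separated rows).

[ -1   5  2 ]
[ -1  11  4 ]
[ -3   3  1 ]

Gauss-Jordan on [A | I]:
R1 <- (1/-1)*R1:  [  1  -5  -2  |  -1   0   0 ]
R2 <- R2 - (-1)*R1:  [  0   6   2  |  -1   1   0 ]
R3 <- R3 - (-3)*R1:  [   0  -12   -5  |   -3    0    1 ]
R2 <- (1/6)*R2:  [    0     1   1/3  |  -1/6   1/6     0 ]
R1 <- R1 - (-5)*R2:  [     1      0   -1/3  |  -11/6    5/6      0 ]
R3 <- R3 - (-12)*R2:  [  0   0  -1  |  -5   2   1 ]
R3 <- (1/-1)*R3:  [  0   0   1  |   5  -2  -1 ]
R1 <- R1 - (-1/3)*R3:  [    1     0     0  |  -1/6   1/6  -1/3 ]
R2 <- R2 - (1/3)*R3:  [     0      1      0  |  -11/6    5/6    1/3 ]
Right block of [I | A^{-1}] is the inverse:
[  -1/6  1/6  -1/3 ]
[ -11/6  5/6   1/3 ]
[     5   -2    -1 ]

inverse = [-1/6 1/6 -1/3; -11/6 5/6 1/3; 5 -2 -1]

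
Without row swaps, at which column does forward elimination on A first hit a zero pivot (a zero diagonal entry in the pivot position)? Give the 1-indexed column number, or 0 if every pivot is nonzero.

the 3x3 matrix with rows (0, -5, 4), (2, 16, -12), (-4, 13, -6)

first zero-pivot column = 1

Naive forward elimination:
Pivot entry (1,1) is zero but row 2 has 2 in column 1 -> naive elimination stops; a row interchange (e.g. R1 <-> R2) would be required here.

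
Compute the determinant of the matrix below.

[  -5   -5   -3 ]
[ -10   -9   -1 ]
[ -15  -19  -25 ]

Forward elimination:
R2 <- R2 - (2)*R1:  [ 0  1  5 ]
R3 <- R3 - (3)*R1:  [   0   -4  -16 ]
R3 <- R3 - (-4)*R2:  [ 0  0  4 ]
Upper-triangular form:
[ -5  -5  -3 ]
[  0   1   5 ]
[  0   0   4 ]
det(A) = (-1)^0 * (-5) * (1) * (4) = -20  (0 row swaps -> sign +1)

det(A) = -20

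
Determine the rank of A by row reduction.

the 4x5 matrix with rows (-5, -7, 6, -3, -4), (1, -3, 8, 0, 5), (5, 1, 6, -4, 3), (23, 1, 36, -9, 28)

Row reduction:
R2 <- R2 - (-1/5)*R1:  [     0  -22/5   46/5   -3/5   21/5 ]
R3 <- R3 - (-1)*R1:  [  0  -6  12  -7  -1 ]
R4 <- R4 - (-23/5)*R1:  [      0  -156/5   318/5  -114/5    48/5 ]
R3 <- R3 - (15/11)*R2:  [      0       0   -6/11  -68/11  -74/11 ]
R4 <- R4 - (78/11)*R2:  [       0        0   -18/11  -204/11  -222/11 ]
R4 <- R4 - (3)*R3:  [ 0  0  0  0  0 ]
Row echelon form:
[ -5     -7      6      -3      -4 ]
[  0  -22/5   46/5    -3/5    21/5 ]
[  0      0  -6/11  -68/11  -74/11 ]
[  0      0      0       0       0 ]
Nonzero rows / pivot columns: 3

rank(A) = 3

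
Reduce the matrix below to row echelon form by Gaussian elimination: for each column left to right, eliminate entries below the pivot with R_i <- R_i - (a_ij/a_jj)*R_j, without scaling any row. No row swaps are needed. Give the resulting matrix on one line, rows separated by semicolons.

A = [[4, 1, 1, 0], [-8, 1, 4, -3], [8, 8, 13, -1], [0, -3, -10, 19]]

Forward elimination:
R2 <- R2 - (-2)*R1:  [  0   3   6  -3 ]
R3 <- R3 - (2)*R1:  [  0   6  11  -1 ]
R3 <- R3 - (2)*R2:  [  0   0  -1   5 ]
R4 <- R4 - (-1)*R2:  [  0   0  -4  16 ]
R4 <- R4 - (4)*R3:  [  0   0   0  -4 ]
Row echelon form:
[ 4  1   1   0 ]
[ 0  3   6  -3 ]
[ 0  0  -1   5 ]
[ 0  0   0  -4 ]

REF = [4 1 1 0; 0 3 6 -3; 0 0 -1 5; 0 0 0 -4]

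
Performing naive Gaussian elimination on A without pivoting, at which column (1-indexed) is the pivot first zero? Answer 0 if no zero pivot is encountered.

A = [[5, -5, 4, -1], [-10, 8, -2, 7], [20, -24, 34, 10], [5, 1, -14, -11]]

first zero-pivot column = 0

Naive forward elimination:
R2 <- R2 - (-2)*R1:  [  0  -2   6   5 ]
R3 <- R3 - (4)*R1:  [  0  -4  18  14 ]
R4 <- R4 - (1)*R1:  [   0    6  -18  -10 ]
R3 <- R3 - (2)*R2:  [ 0  0  6  4 ]
R4 <- R4 - (-3)*R2:  [ 0  0  0  5 ]
All pivots nonzero; naive elimination completes without hitting a zero pivot.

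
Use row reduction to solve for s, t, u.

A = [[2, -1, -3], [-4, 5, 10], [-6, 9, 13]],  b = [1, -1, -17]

(4, -5, 4)

Forward elimination on [A|b]:
R2 <- R2 - (-2)*R1:  [ 0  3  4  1 ]
R3 <- R3 - (-3)*R1:  [   0    6    4  -14 ]
R3 <- R3 - (2)*R2:  [   0    0   -4  -16 ]
Row echelon form:
[ 2  -1  -3  |    1 ]
[ 0   3   4  |    1 ]
[ 0   0  -4  |  -16 ]
Back-substitution:
u = (-16) / -4 = 4
t = (1 - (4)*(4)) / 3 = -5
s = (1 - (-1)*(-5) - (-3)*(4)) / 2 = 4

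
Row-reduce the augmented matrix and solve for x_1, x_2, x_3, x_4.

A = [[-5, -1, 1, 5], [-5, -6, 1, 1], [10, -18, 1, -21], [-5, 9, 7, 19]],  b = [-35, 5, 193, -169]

Forward elimination on [A|b]:
R2 <- R2 - (1)*R1:  [  0  -5   0  -4  40 ]
R3 <- R3 - (-2)*R1:  [   0  -20    3  -11  123 ]
R4 <- R4 - (1)*R1:  [    0    10     6    14  -134 ]
R3 <- R3 - (4)*R2:  [   0    0    3    5  -37 ]
R4 <- R4 - (-2)*R2:  [   0    0    6    6  -54 ]
R4 <- R4 - (2)*R3:  [  0   0   0  -4  20 ]
Row echelon form:
[ -5  -1  1   5  |  -35 ]
[  0  -5  0  -4  |   40 ]
[  0   0  3   5  |  -37 ]
[  0   0  0  -4  |   20 ]
Back-substitution:
x_4 = (20) / -4 = -5
x_3 = (-37 - (5)*(-5)) / 3 = -4
x_2 = (40 - (-4)*(-5)) / -5 = -4
x_1 = (-35 - (-1)*(-4) - (1)*(-4) - (5)*(-5)) / -5 = 2

(2, -4, -4, -5)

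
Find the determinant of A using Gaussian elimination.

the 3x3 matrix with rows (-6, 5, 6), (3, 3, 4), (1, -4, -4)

det(A) = -34

Forward elimination:
R2 <- R2 - (-1/2)*R1:  [    0  11/2     7 ]
R3 <- R3 - (-1/6)*R1:  [     0  -19/6     -3 ]
R3 <- R3 - (-19/33)*R2:  [     0      0  34/33 ]
Upper-triangular form:
[ -6     5      6 ]
[  0  11/2      7 ]
[  0     0  34/33 ]
det(A) = (-1)^0 * (-6) * (11/2) * (34/33) = -34  (0 row swaps -> sign +1)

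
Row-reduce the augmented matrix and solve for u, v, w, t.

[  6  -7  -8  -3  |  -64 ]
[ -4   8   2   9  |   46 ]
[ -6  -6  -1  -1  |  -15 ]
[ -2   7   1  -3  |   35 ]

Forward elimination on [A|b]:
R2 <- R2 - (-2/3)*R1:  [     0   10/3  -10/3      7   10/3 ]
R3 <- R3 - (-1)*R1:  [   0  -13   -9   -4  -79 ]
R4 <- R4 - (-1/3)*R1:  [    0  14/3  -5/3    -4  41/3 ]
R3 <- R3 - (-39/10)*R2:  [      0       0     -22  233/10     -66 ]
R4 <- R4 - (7/5)*R2:  [     0      0      3  -69/5      9 ]
R4 <- R4 - (-3/22)*R3:  [         0          0          0  -2337/220          0 ]
Row echelon form:
[ 6    -7     -8         -3  |   -64 ]
[ 0  10/3  -10/3          7  |  10/3 ]
[ 0     0    -22     233/10  |   -66 ]
[ 0     0      0  -2337/220  |     0 ]
Back-substitution:
t = (0) / (-2337/220) = 0
w = (-66 - (233/10)*(0)) / -22 = 3
v = (10/3 - (-10/3)*(3) - (7)*(0)) / (10/3) = 4
u = (-64 - (-7)*(4) - (-8)*(3) - (-3)*(0)) / 6 = -2

(-2, 4, 3, 0)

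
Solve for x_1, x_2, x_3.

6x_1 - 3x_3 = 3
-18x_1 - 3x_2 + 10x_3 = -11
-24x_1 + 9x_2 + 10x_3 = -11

Forward elimination on [A|b]:
R2 <- R2 - (-3)*R1:  [  0  -3   1  -2 ]
R3 <- R3 - (-4)*R1:  [  0   9  -2   1 ]
R3 <- R3 - (-3)*R2:  [  0   0   1  -5 ]
Row echelon form:
[ 6   0  -3  |   3 ]
[ 0  -3   1  |  -2 ]
[ 0   0   1  |  -5 ]
Back-substitution:
x_3 = (-5) / 1 = -5
x_2 = (-2 - (1)*(-5)) / -3 = -1
x_1 = (3 - (-3)*(-5)) / 6 = -2

(-2, -1, -5)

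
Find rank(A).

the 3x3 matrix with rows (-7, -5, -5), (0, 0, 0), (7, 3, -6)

rank(A) = 2

Row reduction:
R3 <- R3 - (-1)*R1:  [   0   -2  -11 ]
R2 <-> R3   (pivot in column 2 was zero)
[ -7  -5   -5 ]
[  0  -2  -11 ]
[  0   0    0 ]
Row echelon form:
[ -7  -5   -5 ]
[  0  -2  -11 ]
[  0   0    0 ]
Nonzero rows / pivot columns: 2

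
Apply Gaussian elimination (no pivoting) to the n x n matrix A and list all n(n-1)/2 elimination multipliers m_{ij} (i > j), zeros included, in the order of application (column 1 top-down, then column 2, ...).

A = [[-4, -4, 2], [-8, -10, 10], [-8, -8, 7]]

Forward elimination:
R2 <- R2 - (2)*R1:  [  0  -2   6 ]
R3 <- R3 - (2)*R1:  [ 0  0  3 ]
R3: entry in column 2 is already 0 -> m_{32} = 0 (no row operation needed)
Multipliers (in order of application): m_{21} = 2, m_{31} = 2, m_{32} = 0

multipliers: 2, 2, 0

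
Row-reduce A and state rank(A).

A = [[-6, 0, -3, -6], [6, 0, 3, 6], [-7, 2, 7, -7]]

Row reduction:
R2 <- R2 - (-1)*R1:  [ 0  0  0  0 ]
R3 <- R3 - (7/6)*R1:  [    0     2  21/2     0 ]
R2 <-> R3   (pivot in column 2 was zero)
[ -6  0    -3  -6 ]
[  0  2  21/2   0 ]
[  0  0     0   0 ]
Row echelon form:
[ -6  0    -3  -6 ]
[  0  2  21/2   0 ]
[  0  0     0   0 ]
Nonzero rows / pivot columns: 2

rank(A) = 2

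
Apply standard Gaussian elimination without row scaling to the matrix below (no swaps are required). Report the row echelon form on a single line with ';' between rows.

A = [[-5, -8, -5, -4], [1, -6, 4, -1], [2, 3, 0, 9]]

REF = [-5 -8 -5 -4; 0 -38/5 3 -9/5; 0 0 -79/38 283/38]

Forward elimination:
R2 <- R2 - (-1/5)*R1:  [     0  -38/5      3   -9/5 ]
R3 <- R3 - (-2/5)*R1:  [    0  -1/5    -2  37/5 ]
R3 <- R3 - (1/38)*R2:  [      0       0  -79/38  283/38 ]
Row echelon form:
[ -5     -8      -5      -4 ]
[  0  -38/5       3    -9/5 ]
[  0      0  -79/38  283/38 ]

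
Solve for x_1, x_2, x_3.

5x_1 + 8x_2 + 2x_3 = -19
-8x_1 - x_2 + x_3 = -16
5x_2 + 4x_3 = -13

Forward elimination on [A|b]:
R2 <- R2 - (-8/5)*R1:  [      0    59/5    21/5  -232/5 ]
R3 <- R3 - (25/59)*R2:  [      0       0  131/59  393/59 ]
Row echelon form:
[ 5     8       2  |     -19 ]
[ 0  59/5    21/5  |  -232/5 ]
[ 0     0  131/59  |  393/59 ]
Back-substitution:
x_3 = (393/59) / (131/59) = 3
x_2 = (-232/5 - (21/5)*(3)) / (59/5) = -5
x_1 = (-19 - (8)*(-5) - (2)*(3)) / 5 = 3

(3, -5, 3)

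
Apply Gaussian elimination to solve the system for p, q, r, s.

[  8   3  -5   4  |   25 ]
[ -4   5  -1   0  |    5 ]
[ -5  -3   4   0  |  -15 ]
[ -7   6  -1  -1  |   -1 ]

(3, 4, 3, 1)

Forward elimination on [A|b]:
R2 <- R2 - (-1/2)*R1:  [    0  13/2  -7/2     2  35/2 ]
R3 <- R3 - (-5/8)*R1:  [    0  -9/8   7/8   5/2   5/8 ]
R4 <- R4 - (-7/8)*R1:  [     0   69/8  -43/8    5/2  167/8 ]
R3 <- R3 - (-9/52)*R2:  [     0      0   7/26  37/13  95/26 ]
R4 <- R4 - (69/52)*R2:  [      0       0  -19/26   -2/13  -61/26 ]
R4 <- R4 - (-19/7)*R3:  [    0     0     0  53/7  53/7 ]
Row echelon form:
[ 8     3    -5      4  |     25 ]
[ 0  13/2  -7/2      2  |   35/2 ]
[ 0     0  7/26  37/13  |  95/26 ]
[ 0     0     0   53/7  |   53/7 ]
Back-substitution:
s = (53/7) / (53/7) = 1
r = (95/26 - (37/13)*(1)) / (7/26) = 3
q = (35/2 - (-7/2)*(3) - (2)*(1)) / (13/2) = 4
p = (25 - (3)*(4) - (-5)*(3) - (4)*(1)) / 8 = 3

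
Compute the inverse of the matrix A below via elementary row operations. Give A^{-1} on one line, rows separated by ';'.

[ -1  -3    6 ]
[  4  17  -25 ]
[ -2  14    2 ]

Gauss-Jordan on [A | I]:
R1 <- (1/-1)*R1:  [  1   3  -6  |  -1   0   0 ]
R2 <- R2 - (4)*R1:  [  0   5  -1  |   4   1   0 ]
R3 <- R3 - (-2)*R1:  [   0   20  -10  |   -2    0    1 ]
R2 <- (1/5)*R2:  [    0     1  -1/5  |   4/5   1/5     0 ]
R1 <- R1 - (3)*R2:  [     1      0  -27/5  |  -17/5   -3/5      0 ]
R3 <- R3 - (20)*R2:  [   0    0   -6  |  -18   -4    1 ]
R3 <- (1/-6)*R3:  [    0     0     1  |     3   2/3  -1/6 ]
R1 <- R1 - (-27/5)*R3:  [     1      0      0  |   64/5      3  -9/10 ]
R2 <- R2 - (-1/5)*R3:  [     0      1      0  |    7/5    1/3  -1/30 ]
Right block of [I | A^{-1}] is the inverse:
[ 64/5    3  -9/10 ]
[  7/5  1/3  -1/30 ]
[    3  2/3   -1/6 ]

inverse = [64/5 3 -9/10; 7/5 1/3 -1/30; 3 2/3 -1/6]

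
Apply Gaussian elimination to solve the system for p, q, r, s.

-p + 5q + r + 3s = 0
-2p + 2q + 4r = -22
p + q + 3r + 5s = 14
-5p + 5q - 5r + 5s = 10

(4, -1, -3, 4)

Forward elimination on [A|b]:
R2 <- R2 - (2)*R1:  [   0   -8    2   -6  -22 ]
R3 <- R3 - (-1)*R1:  [  0   6   4   8  14 ]
R4 <- R4 - (5)*R1:  [   0  -20  -10  -10   10 ]
R3 <- R3 - (-3/4)*R2:  [    0     0  11/2   7/2  -5/2 ]
R4 <- R4 - (5/2)*R2:  [   0    0  -15    5   65 ]
R4 <- R4 - (-30/11)*R3:  [      0       0       0  160/11  640/11 ]
Row echelon form:
[ -1   5     1       3  |       0 ]
[  0  -8     2      -6  |     -22 ]
[  0   0  11/2     7/2  |    -5/2 ]
[  0   0     0  160/11  |  640/11 ]
Back-substitution:
s = (640/11) / (160/11) = 4
r = (-5/2 - (7/2)*(4)) / (11/2) = -3
q = (-22 - (2)*(-3) - (-6)*(4)) / -8 = -1
p = (0 - (5)*(-1) - (1)*(-3) - (3)*(4)) / -1 = 4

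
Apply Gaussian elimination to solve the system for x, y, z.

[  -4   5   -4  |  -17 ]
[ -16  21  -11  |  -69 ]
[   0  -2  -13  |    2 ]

(3, -1, 0)

Forward elimination on [A|b]:
R2 <- R2 - (4)*R1:  [  0   1   5  -1 ]
R3 <- R3 - (-2)*R2:  [  0   0  -3   0 ]
Row echelon form:
[ -4  5  -4  |  -17 ]
[  0  1   5  |   -1 ]
[  0  0  -3  |    0 ]
Back-substitution:
z = (0) / -3 = 0
y = (-1 - (5)*(0)) / 1 = -1
x = (-17 - (5)*(-1) - (-4)*(0)) / -4 = 3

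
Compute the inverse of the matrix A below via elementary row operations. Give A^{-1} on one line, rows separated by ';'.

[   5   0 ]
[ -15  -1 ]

inverse = [1/5 0; -3 -1]

Gauss-Jordan on [A | I]:
R1 <- (1/5)*R1:  [   1    0  |  1/5    0 ]
R2 <- R2 - (-15)*R1:  [  0  -1  |   3   1 ]
R2 <- (1/-1)*R2:  [  0   1  |  -3  -1 ]
Right block of [I | A^{-1}] is the inverse:
[ 1/5   0 ]
[  -3  -1 ]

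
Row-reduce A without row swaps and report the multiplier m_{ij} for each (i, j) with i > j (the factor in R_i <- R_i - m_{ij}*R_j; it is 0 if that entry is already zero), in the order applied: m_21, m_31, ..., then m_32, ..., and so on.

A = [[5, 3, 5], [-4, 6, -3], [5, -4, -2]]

multipliers: -4/5, 1, -5/6

Forward elimination:
R2 <- R2 - (-4/5)*R1:  [    0  42/5     1 ]
R3 <- R3 - (1)*R1:  [  0  -7  -7 ]
R3 <- R3 - (-5/6)*R2:  [     0      0  -37/6 ]
Multipliers (in order of application): m_{21} = -4/5, m_{31} = 1, m_{32} = -5/6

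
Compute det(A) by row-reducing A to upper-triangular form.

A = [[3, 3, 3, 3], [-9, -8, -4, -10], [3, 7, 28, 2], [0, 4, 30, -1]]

Forward elimination:
R2 <- R2 - (-3)*R1:  [  0   1   5  -1 ]
R3 <- R3 - (1)*R1:  [  0   4  25  -1 ]
R3 <- R3 - (4)*R2:  [ 0  0  5  3 ]
R4 <- R4 - (4)*R2:  [  0   0  10   3 ]
R4 <- R4 - (2)*R3:  [  0   0   0  -3 ]
Upper-triangular form:
[ 3  3  3   3 ]
[ 0  1  5  -1 ]
[ 0  0  5   3 ]
[ 0  0  0  -3 ]
det(A) = (-1)^0 * (3) * (1) * (5) * (-3) = -45  (0 row swaps -> sign +1)

det(A) = -45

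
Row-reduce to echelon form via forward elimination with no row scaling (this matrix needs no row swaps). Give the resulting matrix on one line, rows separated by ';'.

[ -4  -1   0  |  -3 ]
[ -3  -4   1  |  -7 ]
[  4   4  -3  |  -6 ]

Forward elimination:
R2 <- R2 - (3/4)*R1:  [     0  -13/4      1  -19/4 ]
R3 <- R3 - (-1)*R1:  [  0   3  -3  -9 ]
R3 <- R3 - (-12/13)*R2:  [       0        0   -27/13  -174/13 ]
Row echelon form:
[ -4     -1       0  |       -3 ]
[  0  -13/4       1  |    -19/4 ]
[  0      0  -27/13  |  -174/13 ]

REF = [-4 -1 0 -3; 0 -13/4 1 -19/4; 0 0 -27/13 -174/13]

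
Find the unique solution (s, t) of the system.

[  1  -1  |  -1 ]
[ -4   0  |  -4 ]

(1, 2)

Forward elimination on [A|b]:
R2 <- R2 - (-4)*R1:  [  0  -4  -8 ]
Row echelon form:
[ 1  -1  |  -1 ]
[ 0  -4  |  -8 ]
Back-substitution:
t = (-8) / -4 = 2
s = (-1 - (-1)*(2)) / 1 = 1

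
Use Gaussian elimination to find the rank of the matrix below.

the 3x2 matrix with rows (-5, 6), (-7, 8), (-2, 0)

Row reduction:
R2 <- R2 - (7/5)*R1:  [    0  -2/5 ]
R3 <- R3 - (2/5)*R1:  [     0  -12/5 ]
R3 <- R3 - (6)*R2:  [ 0  0 ]
Row echelon form:
[ -5     6 ]
[  0  -2/5 ]
[  0     0 ]
Nonzero rows / pivot columns: 2

rank(A) = 2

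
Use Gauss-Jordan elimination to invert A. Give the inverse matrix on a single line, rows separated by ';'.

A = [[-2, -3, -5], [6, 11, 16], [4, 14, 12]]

inverse = [-23/2 -17/4 7/8; -1 -1/2 1/4; 5 2 -1/2]

Gauss-Jordan on [A | I]:
R1 <- (1/-2)*R1:  [    1   3/2   5/2  |  -1/2     0     0 ]
R2 <- R2 - (6)*R1:  [ 0  2  1  |  3  1  0 ]
R3 <- R3 - (4)*R1:  [ 0  8  2  |  2  0  1 ]
R2 <- (1/2)*R2:  [   0    1  1/2  |  3/2  1/2    0 ]
R1 <- R1 - (3/2)*R2:  [     1      0    7/4  |  -11/4   -3/4      0 ]
R3 <- R3 - (8)*R2:  [   0    0   -2  |  -10   -4    1 ]
R3 <- (1/-2)*R3:  [    0     0     1  |     5     2  -1/2 ]
R1 <- R1 - (7/4)*R3:  [     1      0      0  |  -23/2  -17/4    7/8 ]
R2 <- R2 - (1/2)*R3:  [    0     1     0  |    -1  -1/2   1/4 ]
Right block of [I | A^{-1}] is the inverse:
[ -23/2  -17/4   7/8 ]
[    -1   -1/2   1/4 ]
[     5      2  -1/2 ]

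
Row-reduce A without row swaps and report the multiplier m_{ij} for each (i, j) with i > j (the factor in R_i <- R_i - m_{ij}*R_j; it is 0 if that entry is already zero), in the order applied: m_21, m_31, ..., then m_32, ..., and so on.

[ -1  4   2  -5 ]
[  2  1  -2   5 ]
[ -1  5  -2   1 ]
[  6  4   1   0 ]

Forward elimination:
R2 <- R2 - (-2)*R1:  [  0   9   2  -5 ]
R3 <- R3 - (1)*R1:  [  0   1  -4   6 ]
R4 <- R4 - (-6)*R1:  [   0   28   13  -30 ]
R3 <- R3 - (1/9)*R2:  [     0      0  -38/9   59/9 ]
R4 <- R4 - (28/9)*R2:  [      0       0    61/9  -130/9 ]
R4 <- R4 - (-61/38)*R3:  [       0        0        0  -149/38 ]
Multipliers (in order of application): m_{21} = -2, m_{31} = 1, m_{41} = -6, m_{32} = 1/9, m_{42} = 28/9, m_{43} = -61/38

multipliers: -2, 1, -6, 1/9, 28/9, -61/38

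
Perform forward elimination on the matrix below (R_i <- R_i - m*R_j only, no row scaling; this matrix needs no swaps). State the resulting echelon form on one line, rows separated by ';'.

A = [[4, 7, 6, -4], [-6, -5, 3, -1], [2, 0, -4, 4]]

Forward elimination:
R2 <- R2 - (-3/2)*R1:  [    0  11/2    12    -7 ]
R3 <- R3 - (1/2)*R1:  [    0  -7/2    -7     6 ]
R3 <- R3 - (-7/11)*R2:  [     0      0   7/11  17/11 ]
Row echelon form:
[ 4     7     6     -4 ]
[ 0  11/2    12     -7 ]
[ 0     0  7/11  17/11 ]

REF = [4 7 6 -4; 0 11/2 12 -7; 0 0 7/11 17/11]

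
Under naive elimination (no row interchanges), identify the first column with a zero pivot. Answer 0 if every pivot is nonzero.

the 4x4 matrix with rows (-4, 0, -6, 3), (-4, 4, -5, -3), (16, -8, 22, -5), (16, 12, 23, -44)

Naive forward elimination:
R2 <- R2 - (1)*R1:  [  0   4   1  -6 ]
R3 <- R3 - (-4)*R1:  [  0  -8  -2   7 ]
R4 <- R4 - (-4)*R1:  [   0   12   -1  -32 ]
R3 <- R3 - (-2)*R2:  [  0   0   0  -5 ]
R4 <- R4 - (3)*R2:  [   0    0   -4  -14 ]
Matrix at this point:
[ -4  0  -6    3 ]
[  0  4   1   -6 ]
[  0  0   0   -5 ]
[  0  0  -4  -14 ]
Pivot entry (3,3) is zero but row 4 has -4 in column 3 -> naive elimination stops; a row interchange (e.g. R3 <-> R4) would be required here.

first zero-pivot column = 3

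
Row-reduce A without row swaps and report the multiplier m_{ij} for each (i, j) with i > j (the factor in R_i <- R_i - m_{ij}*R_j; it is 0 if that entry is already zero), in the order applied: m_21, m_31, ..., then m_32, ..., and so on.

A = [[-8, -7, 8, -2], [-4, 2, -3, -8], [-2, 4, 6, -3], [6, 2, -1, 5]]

Forward elimination:
R2 <- R2 - (1/2)*R1:  [    0  11/2    -7    -7 ]
R3 <- R3 - (1/4)*R1:  [    0  23/4     4  -5/2 ]
R4 <- R4 - (-3/4)*R1:  [     0  -13/4      5    7/2 ]
R3 <- R3 - (23/22)*R2:  [      0       0  249/22   53/11 ]
R4 <- R4 - (-13/22)*R2:  [     0      0  19/22  -7/11 ]
R4 <- R4 - (19/249)*R3:  [        0         0         0  -250/249 ]
Multipliers (in order of application): m_{21} = 1/2, m_{31} = 1/4, m_{41} = -3/4, m_{32} = 23/22, m_{42} = -13/22, m_{43} = 19/249

multipliers: 1/2, 1/4, -3/4, 23/22, -13/22, 19/249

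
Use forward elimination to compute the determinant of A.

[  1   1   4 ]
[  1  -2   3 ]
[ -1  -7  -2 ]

det(A) = -12

Forward elimination:
R2 <- R2 - (1)*R1:  [  0  -3  -1 ]
R3 <- R3 - (-1)*R1:  [  0  -6   2 ]
R3 <- R3 - (2)*R2:  [ 0  0  4 ]
Upper-triangular form:
[ 1   1   4 ]
[ 0  -3  -1 ]
[ 0   0   4 ]
det(A) = (-1)^0 * (1) * (-3) * (4) = -12  (0 row swaps -> sign +1)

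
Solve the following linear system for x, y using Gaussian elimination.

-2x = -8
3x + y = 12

Forward elimination on [A|b]:
R2 <- R2 - (-3/2)*R1:  [ 0  1  0 ]
Row echelon form:
[ -2  0  |  -8 ]
[  0  1  |   0 ]
Back-substitution:
y = (0) / 1 = 0
x = (-8) / -2 = 4

(4, 0)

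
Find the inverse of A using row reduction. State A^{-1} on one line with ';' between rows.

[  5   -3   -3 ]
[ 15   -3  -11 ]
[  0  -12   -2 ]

inverse = [7/10 -1/6 -2/15; -1/6 1/18 -1/18; 1 -1/3 -1/6]

Gauss-Jordan on [A | I]:
R1 <- (1/5)*R1:  [    1  -3/5  -3/5  |   1/5     0     0 ]
R2 <- R2 - (15)*R1:  [  0   6  -2  |  -3   1   0 ]
R2 <- (1/6)*R2:  [    0     1  -1/3  |  -1/2   1/6     0 ]
R1 <- R1 - (-3/5)*R2:  [     1      0   -4/5  |  -1/10   1/10      0 ]
R3 <- R3 - (-12)*R2:  [  0   0  -6  |  -6   2   1 ]
R3 <- (1/-6)*R3:  [    0     0     1  |     1  -1/3  -1/6 ]
R1 <- R1 - (-4/5)*R3:  [     1      0      0  |   7/10   -1/6  -2/15 ]
R2 <- R2 - (-1/3)*R3:  [     0      1      0  |   -1/6   1/18  -1/18 ]
Right block of [I | A^{-1}] is the inverse:
[ 7/10  -1/6  -2/15 ]
[ -1/6  1/18  -1/18 ]
[    1  -1/3   -1/6 ]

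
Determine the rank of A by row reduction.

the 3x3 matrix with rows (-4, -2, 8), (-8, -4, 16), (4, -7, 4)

rank(A) = 2

Row reduction:
R2 <- R2 - (2)*R1:  [ 0  0  0 ]
R3 <- R3 - (-1)*R1:  [  0  -9  12 ]
R2 <-> R3   (pivot in column 2 was zero)
[ -4  -2   8 ]
[  0  -9  12 ]
[  0   0   0 ]
Row echelon form:
[ -4  -2   8 ]
[  0  -9  12 ]
[  0   0   0 ]
Nonzero rows / pivot columns: 2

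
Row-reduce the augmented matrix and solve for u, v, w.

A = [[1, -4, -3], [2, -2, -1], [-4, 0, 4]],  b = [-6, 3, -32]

(5, 5, -3)

Forward elimination on [A|b]:
R2 <- R2 - (2)*R1:  [  0   6   5  15 ]
R3 <- R3 - (-4)*R1:  [   0  -16   -8  -56 ]
R3 <- R3 - (-8/3)*R2:  [    0     0  16/3   -16 ]
Row echelon form:
[ 1  -4    -3  |   -6 ]
[ 0   6     5  |   15 ]
[ 0   0  16/3  |  -16 ]
Back-substitution:
w = (-16) / (16/3) = -3
v = (15 - (5)*(-3)) / 6 = 5
u = (-6 - (-4)*(5) - (-3)*(-3)) / 1 = 5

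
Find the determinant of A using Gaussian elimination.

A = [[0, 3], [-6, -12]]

Forward elimination:
R1 <-> R2   (pivot in column 1 was zero)
[ -6  -12 ]
[  0    3 ]
Upper-triangular form:
[ -6  -12 ]
[  0    3 ]
det(A) = (-1)^1 * (-6) * (3) = 18  (1 row swap -> sign -1)

det(A) = 18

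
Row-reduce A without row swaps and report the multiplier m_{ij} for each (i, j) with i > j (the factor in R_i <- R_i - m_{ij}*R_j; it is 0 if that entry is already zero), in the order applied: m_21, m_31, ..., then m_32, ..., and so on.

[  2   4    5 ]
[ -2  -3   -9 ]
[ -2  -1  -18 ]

multipliers: -1, -1, 3

Forward elimination:
R2 <- R2 - (-1)*R1:  [  0   1  -4 ]
R3 <- R3 - (-1)*R1:  [   0    3  -13 ]
R3 <- R3 - (3)*R2:  [  0   0  -1 ]
Multipliers (in order of application): m_{21} = -1, m_{31} = -1, m_{32} = 3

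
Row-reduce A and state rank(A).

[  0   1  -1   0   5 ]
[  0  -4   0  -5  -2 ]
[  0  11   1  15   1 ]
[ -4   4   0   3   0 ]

rank(A) = 3

Row reduction:
R1 <-> R4   (pivot in column 1 was zero)
[ -4   4   0   3   0 ]
[  0  -4   0  -5  -2 ]
[  0  11   1  15   1 ]
[  0   1  -1   0   5 ]
R3 <- R3 - (-11/4)*R2:  [    0     0     1   5/4  -9/2 ]
R4 <- R4 - (-1/4)*R2:  [    0     0    -1  -5/4   9/2 ]
R4 <- R4 - (-1)*R3:  [ 0  0  0  0  0 ]
Row echelon form:
[ -4   4  0    3     0 ]
[  0  -4  0   -5    -2 ]
[  0   0  1  5/4  -9/2 ]
[  0   0  0    0     0 ]
Nonzero rows / pivot columns: 3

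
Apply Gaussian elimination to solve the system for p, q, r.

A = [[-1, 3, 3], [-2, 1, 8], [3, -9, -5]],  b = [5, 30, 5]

Forward elimination on [A|b]:
R2 <- R2 - (2)*R1:  [  0  -5   2  20 ]
R3 <- R3 - (-3)*R1:  [  0   0   4  20 ]
Row echelon form:
[ -1   3  3  |   5 ]
[  0  -5  2  |  20 ]
[  0   0  4  |  20 ]
Back-substitution:
r = (20) / 4 = 5
q = (20 - (2)*(5)) / -5 = -2
p = (5 - (3)*(-2) - (3)*(5)) / -1 = 4

(4, -2, 5)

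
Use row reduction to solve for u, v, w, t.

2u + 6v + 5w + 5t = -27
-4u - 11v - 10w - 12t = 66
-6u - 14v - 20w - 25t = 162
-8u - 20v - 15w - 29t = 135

Forward elimination on [A|b]:
R2 <- R2 - (-2)*R1:  [  0   1   0  -2  12 ]
R3 <- R3 - (-3)*R1:  [   0    4   -5  -10   81 ]
R4 <- R4 - (-4)*R1:  [  0   4   5  -9  27 ]
R3 <- R3 - (4)*R2:  [  0   0  -5  -2  33 ]
R4 <- R4 - (4)*R2:  [   0    0    5   -1  -21 ]
R4 <- R4 - (-1)*R3:  [  0   0   0  -3  12 ]
Row echelon form:
[ 2  6   5   5  |  -27 ]
[ 0  1   0  -2  |   12 ]
[ 0  0  -5  -2  |   33 ]
[ 0  0   0  -3  |   12 ]
Back-substitution:
t = (12) / -3 = -4
w = (33 - (-2)*(-4)) / -5 = -5
v = (12 - (-2)*(-4)) / 1 = 4
u = (-27 - (6)*(4) - (5)*(-5) - (5)*(-4)) / 2 = -3

(-3, 4, -5, -4)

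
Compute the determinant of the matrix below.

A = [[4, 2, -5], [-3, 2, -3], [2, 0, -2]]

det(A) = -20

Forward elimination:
R2 <- R2 - (-3/4)*R1:  [     0    7/2  -27/4 ]
R3 <- R3 - (1/2)*R1:  [   0   -1  1/2 ]
R3 <- R3 - (-2/7)*R2:  [     0      0  -10/7 ]
Upper-triangular form:
[ 4    2     -5 ]
[ 0  7/2  -27/4 ]
[ 0    0  -10/7 ]
det(A) = (-1)^0 * (4) * (7/2) * (-10/7) = -20  (0 row swaps -> sign +1)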